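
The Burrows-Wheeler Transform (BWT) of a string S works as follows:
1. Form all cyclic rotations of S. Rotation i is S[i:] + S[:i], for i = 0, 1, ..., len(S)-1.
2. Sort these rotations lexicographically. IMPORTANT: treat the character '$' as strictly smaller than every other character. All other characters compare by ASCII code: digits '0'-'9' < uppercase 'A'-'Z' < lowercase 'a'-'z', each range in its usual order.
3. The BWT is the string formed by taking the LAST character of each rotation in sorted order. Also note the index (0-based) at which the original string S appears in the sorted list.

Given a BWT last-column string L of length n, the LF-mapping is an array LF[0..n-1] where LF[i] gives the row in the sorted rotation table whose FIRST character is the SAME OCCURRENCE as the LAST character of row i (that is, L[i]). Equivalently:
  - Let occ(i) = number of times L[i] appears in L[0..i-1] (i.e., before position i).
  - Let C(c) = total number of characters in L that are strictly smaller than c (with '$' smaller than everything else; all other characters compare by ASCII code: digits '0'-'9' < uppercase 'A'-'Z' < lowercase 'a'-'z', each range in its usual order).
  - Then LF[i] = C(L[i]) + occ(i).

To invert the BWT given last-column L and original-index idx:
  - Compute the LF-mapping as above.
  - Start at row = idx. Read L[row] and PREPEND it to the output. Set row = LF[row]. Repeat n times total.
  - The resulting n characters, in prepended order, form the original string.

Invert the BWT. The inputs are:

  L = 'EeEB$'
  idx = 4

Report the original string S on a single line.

LF mapping: 2 4 3 1 0
Walk LF starting at row 4, prepending L[row]:
  step 1: row=4, L[4]='$', prepend. Next row=LF[4]=0
  step 2: row=0, L[0]='E', prepend. Next row=LF[0]=2
  step 3: row=2, L[2]='E', prepend. Next row=LF[2]=3
  step 4: row=3, L[3]='B', prepend. Next row=LF[3]=1
  step 5: row=1, L[1]='e', prepend. Next row=LF[1]=4
Reversed output: eBEE$

Answer: eBEE$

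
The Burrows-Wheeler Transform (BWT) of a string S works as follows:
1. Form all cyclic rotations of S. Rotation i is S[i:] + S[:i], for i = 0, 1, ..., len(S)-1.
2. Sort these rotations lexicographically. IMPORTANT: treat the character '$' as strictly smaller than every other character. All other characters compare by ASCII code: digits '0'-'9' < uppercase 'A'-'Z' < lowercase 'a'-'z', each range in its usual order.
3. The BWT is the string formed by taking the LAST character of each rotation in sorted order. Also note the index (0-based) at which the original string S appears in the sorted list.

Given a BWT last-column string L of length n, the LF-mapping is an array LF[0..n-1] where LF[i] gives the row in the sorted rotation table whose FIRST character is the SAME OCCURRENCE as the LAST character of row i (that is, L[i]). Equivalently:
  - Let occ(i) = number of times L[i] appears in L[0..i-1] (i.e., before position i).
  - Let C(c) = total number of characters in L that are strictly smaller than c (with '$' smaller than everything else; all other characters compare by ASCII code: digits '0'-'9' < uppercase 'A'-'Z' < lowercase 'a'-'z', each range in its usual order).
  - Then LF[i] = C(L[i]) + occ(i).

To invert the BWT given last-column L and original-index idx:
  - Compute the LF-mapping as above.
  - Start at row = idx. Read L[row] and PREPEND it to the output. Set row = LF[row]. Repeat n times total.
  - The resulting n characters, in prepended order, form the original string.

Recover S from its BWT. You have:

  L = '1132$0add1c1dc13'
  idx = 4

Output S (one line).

Answer: 13dcd2101ca1d31$

Derivation:
LF mapping: 2 3 8 7 0 1 10 13 14 4 11 5 15 12 6 9
Walk LF starting at row 4, prepending L[row]:
  step 1: row=4, L[4]='$', prepend. Next row=LF[4]=0
  step 2: row=0, L[0]='1', prepend. Next row=LF[0]=2
  step 3: row=2, L[2]='3', prepend. Next row=LF[2]=8
  step 4: row=8, L[8]='d', prepend. Next row=LF[8]=14
  step 5: row=14, L[14]='1', prepend. Next row=LF[14]=6
  step 6: row=6, L[6]='a', prepend. Next row=LF[6]=10
  step 7: row=10, L[10]='c', prepend. Next row=LF[10]=11
  step 8: row=11, L[11]='1', prepend. Next row=LF[11]=5
  step 9: row=5, L[5]='0', prepend. Next row=LF[5]=1
  step 10: row=1, L[1]='1', prepend. Next row=LF[1]=3
  step 11: row=3, L[3]='2', prepend. Next row=LF[3]=7
  step 12: row=7, L[7]='d', prepend. Next row=LF[7]=13
  step 13: row=13, L[13]='c', prepend. Next row=LF[13]=12
  step 14: row=12, L[12]='d', prepend. Next row=LF[12]=15
  step 15: row=15, L[15]='3', prepend. Next row=LF[15]=9
  step 16: row=9, L[9]='1', prepend. Next row=LF[9]=4
Reversed output: 13dcd2101ca1d31$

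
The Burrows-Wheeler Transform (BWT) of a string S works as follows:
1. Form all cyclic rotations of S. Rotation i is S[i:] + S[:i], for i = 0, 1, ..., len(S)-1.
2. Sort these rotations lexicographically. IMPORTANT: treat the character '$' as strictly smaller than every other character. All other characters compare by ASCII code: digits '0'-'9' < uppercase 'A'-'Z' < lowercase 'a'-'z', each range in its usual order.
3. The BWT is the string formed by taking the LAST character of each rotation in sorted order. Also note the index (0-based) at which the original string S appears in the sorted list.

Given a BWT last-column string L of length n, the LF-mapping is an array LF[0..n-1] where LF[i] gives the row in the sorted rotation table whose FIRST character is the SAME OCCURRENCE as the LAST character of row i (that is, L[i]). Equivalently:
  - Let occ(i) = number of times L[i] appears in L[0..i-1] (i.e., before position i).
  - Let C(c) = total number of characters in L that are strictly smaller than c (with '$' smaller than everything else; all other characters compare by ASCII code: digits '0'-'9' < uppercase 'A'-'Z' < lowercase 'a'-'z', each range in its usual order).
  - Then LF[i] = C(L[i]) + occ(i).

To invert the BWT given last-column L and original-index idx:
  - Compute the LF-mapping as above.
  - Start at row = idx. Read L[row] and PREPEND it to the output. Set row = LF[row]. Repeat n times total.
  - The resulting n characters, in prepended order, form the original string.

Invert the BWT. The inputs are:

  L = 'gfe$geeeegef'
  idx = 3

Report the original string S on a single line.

LF mapping: 9 7 1 0 10 2 3 4 5 11 6 8
Walk LF starting at row 3, prepending L[row]:
  step 1: row=3, L[3]='$', prepend. Next row=LF[3]=0
  step 2: row=0, L[0]='g', prepend. Next row=LF[0]=9
  step 3: row=9, L[9]='g', prepend. Next row=LF[9]=11
  step 4: row=11, L[11]='f', prepend. Next row=LF[11]=8
  step 5: row=8, L[8]='e', prepend. Next row=LF[8]=5
  step 6: row=5, L[5]='e', prepend. Next row=LF[5]=2
  step 7: row=2, L[2]='e', prepend. Next row=LF[2]=1
  step 8: row=1, L[1]='f', prepend. Next row=LF[1]=7
  step 9: row=7, L[7]='e', prepend. Next row=LF[7]=4
  step 10: row=4, L[4]='g', prepend. Next row=LF[4]=10
  step 11: row=10, L[10]='e', prepend. Next row=LF[10]=6
  step 12: row=6, L[6]='e', prepend. Next row=LF[6]=3
Reversed output: eegefeeefgg$

Answer: eegefeeefgg$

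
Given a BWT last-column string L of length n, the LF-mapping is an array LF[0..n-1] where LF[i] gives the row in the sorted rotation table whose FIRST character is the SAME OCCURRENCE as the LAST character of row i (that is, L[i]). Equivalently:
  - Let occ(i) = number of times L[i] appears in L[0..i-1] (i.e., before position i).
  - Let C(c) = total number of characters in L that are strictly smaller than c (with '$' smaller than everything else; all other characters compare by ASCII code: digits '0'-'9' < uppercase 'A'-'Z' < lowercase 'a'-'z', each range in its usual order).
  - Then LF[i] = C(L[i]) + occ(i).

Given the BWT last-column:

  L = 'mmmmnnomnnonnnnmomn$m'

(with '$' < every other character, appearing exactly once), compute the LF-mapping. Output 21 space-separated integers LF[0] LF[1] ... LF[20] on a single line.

Char counts: '$':1, 'm':8, 'n':9, 'o':3
C (first-col start): C('$')=0, C('m')=1, C('n')=9, C('o')=18
L[0]='m': occ=0, LF[0]=C('m')+0=1+0=1
L[1]='m': occ=1, LF[1]=C('m')+1=1+1=2
L[2]='m': occ=2, LF[2]=C('m')+2=1+2=3
L[3]='m': occ=3, LF[3]=C('m')+3=1+3=4
L[4]='n': occ=0, LF[4]=C('n')+0=9+0=9
L[5]='n': occ=1, LF[5]=C('n')+1=9+1=10
L[6]='o': occ=0, LF[6]=C('o')+0=18+0=18
L[7]='m': occ=4, LF[7]=C('m')+4=1+4=5
L[8]='n': occ=2, LF[8]=C('n')+2=9+2=11
L[9]='n': occ=3, LF[9]=C('n')+3=9+3=12
L[10]='o': occ=1, LF[10]=C('o')+1=18+1=19
L[11]='n': occ=4, LF[11]=C('n')+4=9+4=13
L[12]='n': occ=5, LF[12]=C('n')+5=9+5=14
L[13]='n': occ=6, LF[13]=C('n')+6=9+6=15
L[14]='n': occ=7, LF[14]=C('n')+7=9+7=16
L[15]='m': occ=5, LF[15]=C('m')+5=1+5=6
L[16]='o': occ=2, LF[16]=C('o')+2=18+2=20
L[17]='m': occ=6, LF[17]=C('m')+6=1+6=7
L[18]='n': occ=8, LF[18]=C('n')+8=9+8=17
L[19]='$': occ=0, LF[19]=C('$')+0=0+0=0
L[20]='m': occ=7, LF[20]=C('m')+7=1+7=8

Answer: 1 2 3 4 9 10 18 5 11 12 19 13 14 15 16 6 20 7 17 0 8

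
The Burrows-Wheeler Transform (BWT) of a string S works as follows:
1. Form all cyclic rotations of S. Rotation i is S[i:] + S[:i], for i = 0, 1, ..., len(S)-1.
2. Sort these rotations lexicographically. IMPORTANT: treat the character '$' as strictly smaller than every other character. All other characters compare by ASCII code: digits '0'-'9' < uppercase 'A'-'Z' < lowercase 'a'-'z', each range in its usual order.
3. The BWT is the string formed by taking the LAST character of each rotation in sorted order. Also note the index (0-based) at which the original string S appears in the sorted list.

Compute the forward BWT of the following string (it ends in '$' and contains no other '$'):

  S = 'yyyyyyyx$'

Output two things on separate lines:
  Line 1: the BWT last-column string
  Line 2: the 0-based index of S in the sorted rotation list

All 9 rotations (rotation i = S[i:]+S[:i]):
  rot[0] = yyyyyyyx$
  rot[1] = yyyyyyx$y
  rot[2] = yyyyyx$yy
  rot[3] = yyyyx$yyy
  rot[4] = yyyx$yyyy
  rot[5] = yyx$yyyyy
  rot[6] = yx$yyyyyy
  rot[7] = x$yyyyyyy
  rot[8] = $yyyyyyyx
Sorted (with $ < everything):
  sorted[0] = $yyyyyyyx  (last char: 'x')
  sorted[1] = x$yyyyyyy  (last char: 'y')
  sorted[2] = yx$yyyyyy  (last char: 'y')
  sorted[3] = yyx$yyyyy  (last char: 'y')
  sorted[4] = yyyx$yyyy  (last char: 'y')
  sorted[5] = yyyyx$yyy  (last char: 'y')
  sorted[6] = yyyyyx$yy  (last char: 'y')
  sorted[7] = yyyyyyx$y  (last char: 'y')
  sorted[8] = yyyyyyyx$  (last char: '$')
Last column: xyyyyyyy$
Original string S is at sorted index 8

Answer: xyyyyyyy$
8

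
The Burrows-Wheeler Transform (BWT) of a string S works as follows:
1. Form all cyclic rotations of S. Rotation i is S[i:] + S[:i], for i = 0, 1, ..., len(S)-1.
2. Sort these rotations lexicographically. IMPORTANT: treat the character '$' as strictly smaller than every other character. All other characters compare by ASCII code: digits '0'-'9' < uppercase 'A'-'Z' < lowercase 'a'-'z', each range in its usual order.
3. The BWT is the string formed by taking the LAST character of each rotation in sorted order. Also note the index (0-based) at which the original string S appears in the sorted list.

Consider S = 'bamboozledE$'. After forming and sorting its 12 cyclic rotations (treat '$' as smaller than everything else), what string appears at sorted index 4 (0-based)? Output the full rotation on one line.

Answer: boozledE$bam

Derivation:
All 12 rotations (rotation i = S[i:]+S[:i]):
  rot[0] = bamboozledE$
  rot[1] = amboozledE$b
  rot[2] = mboozledE$ba
  rot[3] = boozledE$bam
  rot[4] = oozledE$bamb
  rot[5] = ozledE$bambo
  rot[6] = zledE$bamboo
  rot[7] = ledE$bambooz
  rot[8] = edE$bamboozl
  rot[9] = dE$bamboozle
  rot[10] = E$bamboozled
  rot[11] = $bamboozledE
Sorted (with $ < everything):
  sorted[0] = $bamboozledE
  sorted[1] = E$bamboozled
  sorted[2] = amboozledE$b
  sorted[3] = bamboozledE$
  sorted[4] = boozledE$bam
  sorted[5] = dE$bamboozle
  sorted[6] = edE$bamboozl
  sorted[7] = ledE$bambooz
  sorted[8] = mboozledE$ba
  sorted[9] = oozledE$bamb
  sorted[10] = ozledE$bambo
  sorted[11] = zledE$bamboo
sorted[4] = boozledE$bam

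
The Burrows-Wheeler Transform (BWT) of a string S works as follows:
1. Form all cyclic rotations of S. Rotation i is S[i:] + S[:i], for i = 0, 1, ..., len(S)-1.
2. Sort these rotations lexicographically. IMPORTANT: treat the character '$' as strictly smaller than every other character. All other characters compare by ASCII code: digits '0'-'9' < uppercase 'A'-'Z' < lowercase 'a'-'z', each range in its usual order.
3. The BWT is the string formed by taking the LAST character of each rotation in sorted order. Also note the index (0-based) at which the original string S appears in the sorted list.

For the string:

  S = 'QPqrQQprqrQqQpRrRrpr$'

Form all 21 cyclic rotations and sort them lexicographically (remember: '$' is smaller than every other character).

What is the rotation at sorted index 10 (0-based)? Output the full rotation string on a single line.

Answer: pr$QPqrQQprqrQqQpRrRr

Derivation:
All 21 rotations (rotation i = S[i:]+S[:i]):
  rot[0] = QPqrQQprqrQqQpRrRrpr$
  rot[1] = PqrQQprqrQqQpRrRrpr$Q
  rot[2] = qrQQprqrQqQpRrRrpr$QP
  rot[3] = rQQprqrQqQpRrRrpr$QPq
  rot[4] = QQprqrQqQpRrRrpr$QPqr
  rot[5] = QprqrQqQpRrRrpr$QPqrQ
  rot[6] = prqrQqQpRrRrpr$QPqrQQ
  rot[7] = rqrQqQpRrRrpr$QPqrQQp
  rot[8] = qrQqQpRrRrpr$QPqrQQpr
  rot[9] = rQqQpRrRrpr$QPqrQQprq
  rot[10] = QqQpRrRrpr$QPqrQQprqr
  rot[11] = qQpRrRrpr$QPqrQQprqrQ
  rot[12] = QpRrRrpr$QPqrQQprqrQq
  rot[13] = pRrRrpr$QPqrQQprqrQqQ
  rot[14] = RrRrpr$QPqrQQprqrQqQp
  rot[15] = rRrpr$QPqrQQprqrQqQpR
  rot[16] = Rrpr$QPqrQQprqrQqQpRr
  rot[17] = rpr$QPqrQQprqrQqQpRrR
  rot[18] = pr$QPqrQQprqrQqQpRrRr
  rot[19] = r$QPqrQQprqrQqQpRrRrp
  rot[20] = $QPqrQQprqrQqQpRrRrpr
Sorted (with $ < everything):
  sorted[0] = $QPqrQQprqrQqQpRrRrpr
  sorted[1] = PqrQQprqrQqQpRrRrpr$Q
  sorted[2] = QPqrQQprqrQqQpRrRrpr$
  sorted[3] = QQprqrQqQpRrRrpr$QPqr
  sorted[4] = QpRrRrpr$QPqrQQprqrQq
  sorted[5] = QprqrQqQpRrRrpr$QPqrQ
  sorted[6] = QqQpRrRrpr$QPqrQQprqr
  sorted[7] = RrRrpr$QPqrQQprqrQqQp
  sorted[8] = Rrpr$QPqrQQprqrQqQpRr
  sorted[9] = pRrRrpr$QPqrQQprqrQqQ
  sorted[10] = pr$QPqrQQprqrQqQpRrRr
  sorted[11] = prqrQqQpRrRrpr$QPqrQQ
  sorted[12] = qQpRrRrpr$QPqrQQprqrQ
  sorted[13] = qrQQprqrQqQpRrRrpr$QP
  sorted[14] = qrQqQpRrRrpr$QPqrQQpr
  sorted[15] = r$QPqrQQprqrQqQpRrRrp
  sorted[16] = rQQprqrQqQpRrRrpr$QPq
  sorted[17] = rQqQpRrRrpr$QPqrQQprq
  sorted[18] = rRrpr$QPqrQQprqrQqQpR
  sorted[19] = rpr$QPqrQQprqrQqQpRrR
  sorted[20] = rqrQqQpRrRrpr$QPqrQQp
sorted[10] = pr$QPqrQQprqrQqQpRrRr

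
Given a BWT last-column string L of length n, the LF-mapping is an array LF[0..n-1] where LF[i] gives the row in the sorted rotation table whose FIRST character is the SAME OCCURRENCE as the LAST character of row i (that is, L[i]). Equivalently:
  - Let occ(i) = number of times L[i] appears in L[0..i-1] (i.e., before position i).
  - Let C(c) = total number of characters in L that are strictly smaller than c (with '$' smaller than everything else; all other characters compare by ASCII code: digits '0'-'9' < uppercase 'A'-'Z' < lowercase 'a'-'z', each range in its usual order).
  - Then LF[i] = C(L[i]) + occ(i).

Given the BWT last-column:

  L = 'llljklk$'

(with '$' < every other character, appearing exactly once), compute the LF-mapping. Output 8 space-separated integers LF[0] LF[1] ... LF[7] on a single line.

Char counts: '$':1, 'j':1, 'k':2, 'l':4
C (first-col start): C('$')=0, C('j')=1, C('k')=2, C('l')=4
L[0]='l': occ=0, LF[0]=C('l')+0=4+0=4
L[1]='l': occ=1, LF[1]=C('l')+1=4+1=5
L[2]='l': occ=2, LF[2]=C('l')+2=4+2=6
L[3]='j': occ=0, LF[3]=C('j')+0=1+0=1
L[4]='k': occ=0, LF[4]=C('k')+0=2+0=2
L[5]='l': occ=3, LF[5]=C('l')+3=4+3=7
L[6]='k': occ=1, LF[6]=C('k')+1=2+1=3
L[7]='$': occ=0, LF[7]=C('$')+0=0+0=0

Answer: 4 5 6 1 2 7 3 0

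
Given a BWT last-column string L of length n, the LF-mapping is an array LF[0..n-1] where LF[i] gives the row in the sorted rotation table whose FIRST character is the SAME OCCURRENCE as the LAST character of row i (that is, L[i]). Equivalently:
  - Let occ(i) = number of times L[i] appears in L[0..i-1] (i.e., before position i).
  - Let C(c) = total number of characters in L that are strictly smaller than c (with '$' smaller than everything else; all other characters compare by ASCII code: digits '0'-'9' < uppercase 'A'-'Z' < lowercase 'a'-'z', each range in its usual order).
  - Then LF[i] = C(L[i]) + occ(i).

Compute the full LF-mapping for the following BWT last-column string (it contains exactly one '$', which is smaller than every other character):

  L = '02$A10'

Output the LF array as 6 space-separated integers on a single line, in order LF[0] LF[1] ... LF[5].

Answer: 1 4 0 5 3 2

Derivation:
Char counts: '$':1, '0':2, '1':1, '2':1, 'A':1
C (first-col start): C('$')=0, C('0')=1, C('1')=3, C('2')=4, C('A')=5
L[0]='0': occ=0, LF[0]=C('0')+0=1+0=1
L[1]='2': occ=0, LF[1]=C('2')+0=4+0=4
L[2]='$': occ=0, LF[2]=C('$')+0=0+0=0
L[3]='A': occ=0, LF[3]=C('A')+0=5+0=5
L[4]='1': occ=0, LF[4]=C('1')+0=3+0=3
L[5]='0': occ=1, LF[5]=C('0')+1=1+1=2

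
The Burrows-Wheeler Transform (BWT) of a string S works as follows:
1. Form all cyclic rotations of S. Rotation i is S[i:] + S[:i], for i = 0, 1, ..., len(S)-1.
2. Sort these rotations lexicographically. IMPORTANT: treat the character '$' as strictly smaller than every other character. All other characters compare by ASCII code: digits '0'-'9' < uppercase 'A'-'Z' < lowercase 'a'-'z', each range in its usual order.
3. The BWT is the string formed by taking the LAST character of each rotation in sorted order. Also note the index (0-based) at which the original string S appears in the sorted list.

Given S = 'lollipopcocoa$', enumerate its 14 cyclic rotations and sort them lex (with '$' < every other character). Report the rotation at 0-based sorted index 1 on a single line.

Answer: a$lollipopcoco

Derivation:
All 14 rotations (rotation i = S[i:]+S[:i]):
  rot[0] = lollipopcocoa$
  rot[1] = ollipopcocoa$l
  rot[2] = llipopcocoa$lo
  rot[3] = lipopcocoa$lol
  rot[4] = ipopcocoa$loll
  rot[5] = popcocoa$lolli
  rot[6] = opcocoa$lollip
  rot[7] = pcocoa$lollipo
  rot[8] = cocoa$lollipop
  rot[9] = ocoa$lollipopc
  rot[10] = coa$lollipopco
  rot[11] = oa$lollipopcoc
  rot[12] = a$lollipopcoco
  rot[13] = $lollipopcocoa
Sorted (with $ < everything):
  sorted[0] = $lollipopcocoa
  sorted[1] = a$lollipopcoco
  sorted[2] = coa$lollipopco
  sorted[3] = cocoa$lollipop
  sorted[4] = ipopcocoa$loll
  sorted[5] = lipopcocoa$lol
  sorted[6] = llipopcocoa$lo
  sorted[7] = lollipopcocoa$
  sorted[8] = oa$lollipopcoc
  sorted[9] = ocoa$lollipopc
  sorted[10] = ollipopcocoa$l
  sorted[11] = opcocoa$lollip
  sorted[12] = pcocoa$lollipo
  sorted[13] = popcocoa$lolli
sorted[1] = a$lollipopcoco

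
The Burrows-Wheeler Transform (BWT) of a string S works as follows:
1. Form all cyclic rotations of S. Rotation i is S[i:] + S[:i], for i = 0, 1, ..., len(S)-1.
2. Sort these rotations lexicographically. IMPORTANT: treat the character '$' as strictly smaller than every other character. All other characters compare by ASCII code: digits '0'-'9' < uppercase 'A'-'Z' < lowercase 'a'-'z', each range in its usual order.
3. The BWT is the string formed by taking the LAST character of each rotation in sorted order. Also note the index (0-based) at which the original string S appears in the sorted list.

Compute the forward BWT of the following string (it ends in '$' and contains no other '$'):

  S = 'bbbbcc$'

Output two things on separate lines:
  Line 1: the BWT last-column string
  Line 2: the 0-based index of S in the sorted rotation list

All 7 rotations (rotation i = S[i:]+S[:i]):
  rot[0] = bbbbcc$
  rot[1] = bbbcc$b
  rot[2] = bbcc$bb
  rot[3] = bcc$bbb
  rot[4] = cc$bbbb
  rot[5] = c$bbbbc
  rot[6] = $bbbbcc
Sorted (with $ < everything):
  sorted[0] = $bbbbcc  (last char: 'c')
  sorted[1] = bbbbcc$  (last char: '$')
  sorted[2] = bbbcc$b  (last char: 'b')
  sorted[3] = bbcc$bb  (last char: 'b')
  sorted[4] = bcc$bbb  (last char: 'b')
  sorted[5] = c$bbbbc  (last char: 'c')
  sorted[6] = cc$bbbb  (last char: 'b')
Last column: c$bbbcb
Original string S is at sorted index 1

Answer: c$bbbcb
1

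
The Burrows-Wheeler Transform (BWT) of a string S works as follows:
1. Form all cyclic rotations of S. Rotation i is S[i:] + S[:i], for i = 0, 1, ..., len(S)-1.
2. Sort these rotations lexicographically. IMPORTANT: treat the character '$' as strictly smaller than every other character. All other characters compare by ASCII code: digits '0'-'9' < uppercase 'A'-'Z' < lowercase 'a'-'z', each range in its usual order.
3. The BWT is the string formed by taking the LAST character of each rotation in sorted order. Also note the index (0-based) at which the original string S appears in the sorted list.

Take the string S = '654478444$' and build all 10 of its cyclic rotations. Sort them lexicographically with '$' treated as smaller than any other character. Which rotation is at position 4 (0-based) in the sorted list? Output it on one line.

All 10 rotations (rotation i = S[i:]+S[:i]):
  rot[0] = 654478444$
  rot[1] = 54478444$6
  rot[2] = 4478444$65
  rot[3] = 478444$654
  rot[4] = 78444$6544
  rot[5] = 8444$65447
  rot[6] = 444$654478
  rot[7] = 44$6544784
  rot[8] = 4$65447844
  rot[9] = $654478444
Sorted (with $ < everything):
  sorted[0] = $654478444
  sorted[1] = 4$65447844
  sorted[2] = 44$6544784
  sorted[3] = 444$654478
  sorted[4] = 4478444$65
  sorted[5] = 478444$654
  sorted[6] = 54478444$6
  sorted[7] = 654478444$
  sorted[8] = 78444$6544
  sorted[9] = 8444$65447
sorted[4] = 4478444$65

Answer: 4478444$65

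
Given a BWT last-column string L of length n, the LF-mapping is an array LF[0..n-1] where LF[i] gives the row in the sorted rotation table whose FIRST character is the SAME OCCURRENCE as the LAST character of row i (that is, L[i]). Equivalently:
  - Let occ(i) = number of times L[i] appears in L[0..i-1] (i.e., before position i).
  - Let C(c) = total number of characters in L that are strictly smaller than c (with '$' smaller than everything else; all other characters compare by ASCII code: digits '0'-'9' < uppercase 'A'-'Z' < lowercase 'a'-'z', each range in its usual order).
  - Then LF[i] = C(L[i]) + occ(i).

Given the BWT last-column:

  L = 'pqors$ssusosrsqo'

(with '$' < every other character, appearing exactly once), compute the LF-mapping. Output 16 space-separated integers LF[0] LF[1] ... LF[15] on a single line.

Answer: 4 5 1 7 9 0 10 11 15 12 2 13 8 14 6 3

Derivation:
Char counts: '$':1, 'o':3, 'p':1, 'q':2, 'r':2, 's':6, 'u':1
C (first-col start): C('$')=0, C('o')=1, C('p')=4, C('q')=5, C('r')=7, C('s')=9, C('u')=15
L[0]='p': occ=0, LF[0]=C('p')+0=4+0=4
L[1]='q': occ=0, LF[1]=C('q')+0=5+0=5
L[2]='o': occ=0, LF[2]=C('o')+0=1+0=1
L[3]='r': occ=0, LF[3]=C('r')+0=7+0=7
L[4]='s': occ=0, LF[4]=C('s')+0=9+0=9
L[5]='$': occ=0, LF[5]=C('$')+0=0+0=0
L[6]='s': occ=1, LF[6]=C('s')+1=9+1=10
L[7]='s': occ=2, LF[7]=C('s')+2=9+2=11
L[8]='u': occ=0, LF[8]=C('u')+0=15+0=15
L[9]='s': occ=3, LF[9]=C('s')+3=9+3=12
L[10]='o': occ=1, LF[10]=C('o')+1=1+1=2
L[11]='s': occ=4, LF[11]=C('s')+4=9+4=13
L[12]='r': occ=1, LF[12]=C('r')+1=7+1=8
L[13]='s': occ=5, LF[13]=C('s')+5=9+5=14
L[14]='q': occ=1, LF[14]=C('q')+1=5+1=6
L[15]='o': occ=2, LF[15]=C('o')+2=1+2=3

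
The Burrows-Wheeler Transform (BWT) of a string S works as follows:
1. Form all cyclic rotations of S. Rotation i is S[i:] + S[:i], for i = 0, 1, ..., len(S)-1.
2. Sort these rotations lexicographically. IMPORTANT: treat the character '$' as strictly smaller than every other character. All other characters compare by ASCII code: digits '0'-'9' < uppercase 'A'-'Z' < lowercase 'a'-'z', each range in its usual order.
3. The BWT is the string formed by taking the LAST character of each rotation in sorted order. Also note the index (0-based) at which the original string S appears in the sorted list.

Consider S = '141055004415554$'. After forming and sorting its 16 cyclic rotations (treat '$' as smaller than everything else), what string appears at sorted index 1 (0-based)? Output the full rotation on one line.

Answer: 004415554$141055

Derivation:
All 16 rotations (rotation i = S[i:]+S[:i]):
  rot[0] = 141055004415554$
  rot[1] = 41055004415554$1
  rot[2] = 1055004415554$14
  rot[3] = 055004415554$141
  rot[4] = 55004415554$1410
  rot[5] = 5004415554$14105
  rot[6] = 004415554$141055
  rot[7] = 04415554$1410550
  rot[8] = 4415554$14105500
  rot[9] = 415554$141055004
  rot[10] = 15554$1410550044
  rot[11] = 5554$14105500441
  rot[12] = 554$141055004415
  rot[13] = 54$1410550044155
  rot[14] = 4$14105500441555
  rot[15] = $141055004415554
Sorted (with $ < everything):
  sorted[0] = $141055004415554
  sorted[1] = 004415554$141055
  sorted[2] = 04415554$1410550
  sorted[3] = 055004415554$141
  sorted[4] = 1055004415554$14
  sorted[5] = 141055004415554$
  sorted[6] = 15554$1410550044
  sorted[7] = 4$14105500441555
  sorted[8] = 41055004415554$1
  sorted[9] = 415554$141055004
  sorted[10] = 4415554$14105500
  sorted[11] = 5004415554$14105
  sorted[12] = 54$1410550044155
  sorted[13] = 55004415554$1410
  sorted[14] = 554$141055004415
  sorted[15] = 5554$14105500441
sorted[1] = 004415554$141055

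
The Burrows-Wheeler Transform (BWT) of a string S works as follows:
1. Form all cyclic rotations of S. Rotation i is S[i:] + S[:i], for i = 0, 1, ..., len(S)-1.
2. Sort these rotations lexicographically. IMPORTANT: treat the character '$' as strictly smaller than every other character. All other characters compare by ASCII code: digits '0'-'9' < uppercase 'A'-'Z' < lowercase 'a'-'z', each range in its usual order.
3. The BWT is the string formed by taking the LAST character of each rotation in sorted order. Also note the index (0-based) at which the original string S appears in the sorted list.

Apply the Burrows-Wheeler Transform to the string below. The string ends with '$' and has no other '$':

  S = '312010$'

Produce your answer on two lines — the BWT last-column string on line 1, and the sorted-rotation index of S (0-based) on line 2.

Answer: 012031$
6

Derivation:
All 7 rotations (rotation i = S[i:]+S[:i]):
  rot[0] = 312010$
  rot[1] = 12010$3
  rot[2] = 2010$31
  rot[3] = 010$312
  rot[4] = 10$3120
  rot[5] = 0$31201
  rot[6] = $312010
Sorted (with $ < everything):
  sorted[0] = $312010  (last char: '0')
  sorted[1] = 0$31201  (last char: '1')
  sorted[2] = 010$312  (last char: '2')
  sorted[3] = 10$3120  (last char: '0')
  sorted[4] = 12010$3  (last char: '3')
  sorted[5] = 2010$31  (last char: '1')
  sorted[6] = 312010$  (last char: '$')
Last column: 012031$
Original string S is at sorted index 6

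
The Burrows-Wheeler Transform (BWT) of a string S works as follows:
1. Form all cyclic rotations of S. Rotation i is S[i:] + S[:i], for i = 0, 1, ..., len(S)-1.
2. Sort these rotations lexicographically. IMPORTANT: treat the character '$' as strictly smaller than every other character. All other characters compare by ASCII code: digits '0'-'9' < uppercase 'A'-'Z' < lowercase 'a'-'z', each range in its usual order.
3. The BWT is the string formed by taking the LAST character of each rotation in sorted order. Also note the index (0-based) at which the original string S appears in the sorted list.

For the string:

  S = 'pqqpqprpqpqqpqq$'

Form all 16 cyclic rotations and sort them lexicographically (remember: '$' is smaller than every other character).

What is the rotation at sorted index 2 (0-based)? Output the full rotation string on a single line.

All 16 rotations (rotation i = S[i:]+S[:i]):
  rot[0] = pqqpqprpqpqqpqq$
  rot[1] = qqpqprpqpqqpqq$p
  rot[2] = qpqprpqpqqpqq$pq
  rot[3] = pqprpqpqqpqq$pqq
  rot[4] = qprpqpqqpqq$pqqp
  rot[5] = prpqpqqpqq$pqqpq
  rot[6] = rpqpqqpqq$pqqpqp
  rot[7] = pqpqqpqq$pqqpqpr
  rot[8] = qpqqpqq$pqqpqprp
  rot[9] = pqqpqq$pqqpqprpq
  rot[10] = qqpqq$pqqpqprpqp
  rot[11] = qpqq$pqqpqprpqpq
  rot[12] = pqq$pqqpqprpqpqq
  rot[13] = qq$pqqpqprpqpqqp
  rot[14] = q$pqqpqprpqpqqpq
  rot[15] = $pqqpqprpqpqqpqq
Sorted (with $ < everything):
  sorted[0] = $pqqpqprpqpqqpqq
  sorted[1] = pqpqqpqq$pqqpqpr
  sorted[2] = pqprpqpqqpqq$pqq
  sorted[3] = pqq$pqqpqprpqpqq
  sorted[4] = pqqpqprpqpqqpqq$
  sorted[5] = pqqpqq$pqqpqprpq
  sorted[6] = prpqpqqpqq$pqqpq
  sorted[7] = q$pqqpqprpqpqqpq
  sorted[8] = qpqprpqpqqpqq$pq
  sorted[9] = qpqq$pqqpqprpqpq
  sorted[10] = qpqqpqq$pqqpqprp
  sorted[11] = qprpqpqqpqq$pqqp
  sorted[12] = qq$pqqpqprpqpqqp
  sorted[13] = qqpqprpqpqqpqq$p
  sorted[14] = qqpqq$pqqpqprpqp
  sorted[15] = rpqpqqpqq$pqqpqp
sorted[2] = pqprpqpqqpqq$pqq

Answer: pqprpqpqqpqq$pqq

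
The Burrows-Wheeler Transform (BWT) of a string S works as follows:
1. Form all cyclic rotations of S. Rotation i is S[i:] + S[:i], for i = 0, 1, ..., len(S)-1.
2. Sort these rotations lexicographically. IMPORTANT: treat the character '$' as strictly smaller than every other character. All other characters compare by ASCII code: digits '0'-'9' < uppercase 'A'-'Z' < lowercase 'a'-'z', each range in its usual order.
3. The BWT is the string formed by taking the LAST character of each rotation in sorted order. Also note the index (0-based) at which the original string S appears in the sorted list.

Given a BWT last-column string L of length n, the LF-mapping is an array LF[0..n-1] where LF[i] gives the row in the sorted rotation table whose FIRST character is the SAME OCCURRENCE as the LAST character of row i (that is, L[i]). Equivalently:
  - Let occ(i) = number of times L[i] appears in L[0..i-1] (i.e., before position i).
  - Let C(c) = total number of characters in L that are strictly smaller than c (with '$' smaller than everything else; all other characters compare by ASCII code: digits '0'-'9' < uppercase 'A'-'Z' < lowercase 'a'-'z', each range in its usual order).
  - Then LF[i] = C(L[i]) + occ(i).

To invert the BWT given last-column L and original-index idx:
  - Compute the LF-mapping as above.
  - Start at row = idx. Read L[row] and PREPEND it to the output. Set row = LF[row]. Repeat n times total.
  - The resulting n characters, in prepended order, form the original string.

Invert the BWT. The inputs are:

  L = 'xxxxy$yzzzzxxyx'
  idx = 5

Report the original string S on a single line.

LF mapping: 1 2 3 4 8 0 9 11 12 13 14 5 6 10 7
Walk LF starting at row 5, prepending L[row]:
  step 1: row=5, L[5]='$', prepend. Next row=LF[5]=0
  step 2: row=0, L[0]='x', prepend. Next row=LF[0]=1
  step 3: row=1, L[1]='x', prepend. Next row=LF[1]=2
  step 4: row=2, L[2]='x', prepend. Next row=LF[2]=3
  step 5: row=3, L[3]='x', prepend. Next row=LF[3]=4
  step 6: row=4, L[4]='y', prepend. Next row=LF[4]=8
  step 7: row=8, L[8]='z', prepend. Next row=LF[8]=12
  step 8: row=12, L[12]='x', prepend. Next row=LF[12]=6
  step 9: row=6, L[6]='y', prepend. Next row=LF[6]=9
  step 10: row=9, L[9]='z', prepend. Next row=LF[9]=13
  step 11: row=13, L[13]='y', prepend. Next row=LF[13]=10
  step 12: row=10, L[10]='z', prepend. Next row=LF[10]=14
  step 13: row=14, L[14]='x', prepend. Next row=LF[14]=7
  step 14: row=7, L[7]='z', prepend. Next row=LF[7]=11
  step 15: row=11, L[11]='x', prepend. Next row=LF[11]=5
Reversed output: xzxzyzyxzyxxxx$

Answer: xzxzyzyxzyxxxx$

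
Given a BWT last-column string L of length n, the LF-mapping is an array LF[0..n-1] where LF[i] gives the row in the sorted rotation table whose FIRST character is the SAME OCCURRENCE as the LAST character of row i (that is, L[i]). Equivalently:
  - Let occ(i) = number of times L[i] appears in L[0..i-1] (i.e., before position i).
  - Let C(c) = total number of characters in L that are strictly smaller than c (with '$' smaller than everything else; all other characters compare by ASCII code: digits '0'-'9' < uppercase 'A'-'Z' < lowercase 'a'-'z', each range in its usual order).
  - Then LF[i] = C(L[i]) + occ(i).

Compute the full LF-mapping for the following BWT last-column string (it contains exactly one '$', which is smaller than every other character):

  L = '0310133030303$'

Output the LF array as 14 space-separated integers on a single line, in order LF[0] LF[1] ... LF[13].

Char counts: '$':1, '0':5, '1':2, '3':6
C (first-col start): C('$')=0, C('0')=1, C('1')=6, C('3')=8
L[0]='0': occ=0, LF[0]=C('0')+0=1+0=1
L[1]='3': occ=0, LF[1]=C('3')+0=8+0=8
L[2]='1': occ=0, LF[2]=C('1')+0=6+0=6
L[3]='0': occ=1, LF[3]=C('0')+1=1+1=2
L[4]='1': occ=1, LF[4]=C('1')+1=6+1=7
L[5]='3': occ=1, LF[5]=C('3')+1=8+1=9
L[6]='3': occ=2, LF[6]=C('3')+2=8+2=10
L[7]='0': occ=2, LF[7]=C('0')+2=1+2=3
L[8]='3': occ=3, LF[8]=C('3')+3=8+3=11
L[9]='0': occ=3, LF[9]=C('0')+3=1+3=4
L[10]='3': occ=4, LF[10]=C('3')+4=8+4=12
L[11]='0': occ=4, LF[11]=C('0')+4=1+4=5
L[12]='3': occ=5, LF[12]=C('3')+5=8+5=13
L[13]='$': occ=0, LF[13]=C('$')+0=0+0=0

Answer: 1 8 6 2 7 9 10 3 11 4 12 5 13 0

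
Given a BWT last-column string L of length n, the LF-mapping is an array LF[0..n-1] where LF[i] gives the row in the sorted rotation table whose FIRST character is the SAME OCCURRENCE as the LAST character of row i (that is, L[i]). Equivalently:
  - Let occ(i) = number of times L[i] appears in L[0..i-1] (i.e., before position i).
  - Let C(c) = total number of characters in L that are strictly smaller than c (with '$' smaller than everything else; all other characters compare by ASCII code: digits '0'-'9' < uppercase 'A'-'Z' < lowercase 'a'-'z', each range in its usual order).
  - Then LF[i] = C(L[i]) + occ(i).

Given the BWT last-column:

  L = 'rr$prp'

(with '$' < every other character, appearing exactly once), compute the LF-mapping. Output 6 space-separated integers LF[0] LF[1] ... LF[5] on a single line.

Char counts: '$':1, 'p':2, 'r':3
C (first-col start): C('$')=0, C('p')=1, C('r')=3
L[0]='r': occ=0, LF[0]=C('r')+0=3+0=3
L[1]='r': occ=1, LF[1]=C('r')+1=3+1=4
L[2]='$': occ=0, LF[2]=C('$')+0=0+0=0
L[3]='p': occ=0, LF[3]=C('p')+0=1+0=1
L[4]='r': occ=2, LF[4]=C('r')+2=3+2=5
L[5]='p': occ=1, LF[5]=C('p')+1=1+1=2

Answer: 3 4 0 1 5 2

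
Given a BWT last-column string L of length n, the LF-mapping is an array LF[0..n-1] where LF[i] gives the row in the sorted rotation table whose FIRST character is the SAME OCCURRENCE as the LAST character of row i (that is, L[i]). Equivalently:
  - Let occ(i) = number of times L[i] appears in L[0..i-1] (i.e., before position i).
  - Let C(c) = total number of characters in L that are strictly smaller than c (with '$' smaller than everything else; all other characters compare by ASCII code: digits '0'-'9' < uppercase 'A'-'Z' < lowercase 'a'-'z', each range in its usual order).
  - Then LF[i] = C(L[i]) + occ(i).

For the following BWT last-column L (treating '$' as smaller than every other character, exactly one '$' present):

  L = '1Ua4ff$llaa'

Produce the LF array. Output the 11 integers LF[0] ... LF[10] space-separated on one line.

Char counts: '$':1, '1':1, '4':1, 'U':1, 'a':3, 'f':2, 'l':2
C (first-col start): C('$')=0, C('1')=1, C('4')=2, C('U')=3, C('a')=4, C('f')=7, C('l')=9
L[0]='1': occ=0, LF[0]=C('1')+0=1+0=1
L[1]='U': occ=0, LF[1]=C('U')+0=3+0=3
L[2]='a': occ=0, LF[2]=C('a')+0=4+0=4
L[3]='4': occ=0, LF[3]=C('4')+0=2+0=2
L[4]='f': occ=0, LF[4]=C('f')+0=7+0=7
L[5]='f': occ=1, LF[5]=C('f')+1=7+1=8
L[6]='$': occ=0, LF[6]=C('$')+0=0+0=0
L[7]='l': occ=0, LF[7]=C('l')+0=9+0=9
L[8]='l': occ=1, LF[8]=C('l')+1=9+1=10
L[9]='a': occ=1, LF[9]=C('a')+1=4+1=5
L[10]='a': occ=2, LF[10]=C('a')+2=4+2=6

Answer: 1 3 4 2 7 8 0 9 10 5 6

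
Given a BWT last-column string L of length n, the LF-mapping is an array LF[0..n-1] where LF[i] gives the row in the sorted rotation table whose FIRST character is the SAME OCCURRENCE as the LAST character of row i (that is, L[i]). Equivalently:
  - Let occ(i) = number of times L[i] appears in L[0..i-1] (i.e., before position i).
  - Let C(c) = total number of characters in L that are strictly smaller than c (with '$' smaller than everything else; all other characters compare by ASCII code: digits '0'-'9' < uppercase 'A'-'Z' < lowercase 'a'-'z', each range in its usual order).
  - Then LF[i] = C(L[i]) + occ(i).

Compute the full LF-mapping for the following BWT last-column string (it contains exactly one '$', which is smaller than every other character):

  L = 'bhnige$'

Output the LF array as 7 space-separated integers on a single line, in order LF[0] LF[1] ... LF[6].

Char counts: '$':1, 'b':1, 'e':1, 'g':1, 'h':1, 'i':1, 'n':1
C (first-col start): C('$')=0, C('b')=1, C('e')=2, C('g')=3, C('h')=4, C('i')=5, C('n')=6
L[0]='b': occ=0, LF[0]=C('b')+0=1+0=1
L[1]='h': occ=0, LF[1]=C('h')+0=4+0=4
L[2]='n': occ=0, LF[2]=C('n')+0=6+0=6
L[3]='i': occ=0, LF[3]=C('i')+0=5+0=5
L[4]='g': occ=0, LF[4]=C('g')+0=3+0=3
L[5]='e': occ=0, LF[5]=C('e')+0=2+0=2
L[6]='$': occ=0, LF[6]=C('$')+0=0+0=0

Answer: 1 4 6 5 3 2 0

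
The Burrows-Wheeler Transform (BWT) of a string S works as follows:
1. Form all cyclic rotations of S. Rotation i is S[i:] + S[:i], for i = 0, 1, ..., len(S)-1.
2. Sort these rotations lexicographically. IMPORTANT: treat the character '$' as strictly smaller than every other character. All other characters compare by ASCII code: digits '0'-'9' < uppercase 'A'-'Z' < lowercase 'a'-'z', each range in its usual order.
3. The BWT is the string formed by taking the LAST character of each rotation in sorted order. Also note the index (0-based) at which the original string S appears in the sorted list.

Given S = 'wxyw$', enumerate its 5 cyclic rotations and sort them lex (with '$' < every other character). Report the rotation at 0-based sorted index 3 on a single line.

All 5 rotations (rotation i = S[i:]+S[:i]):
  rot[0] = wxyw$
  rot[1] = xyw$w
  rot[2] = yw$wx
  rot[3] = w$wxy
  rot[4] = $wxyw
Sorted (with $ < everything):
  sorted[0] = $wxyw
  sorted[1] = w$wxy
  sorted[2] = wxyw$
  sorted[3] = xyw$w
  sorted[4] = yw$wx
sorted[3] = xyw$w

Answer: xyw$w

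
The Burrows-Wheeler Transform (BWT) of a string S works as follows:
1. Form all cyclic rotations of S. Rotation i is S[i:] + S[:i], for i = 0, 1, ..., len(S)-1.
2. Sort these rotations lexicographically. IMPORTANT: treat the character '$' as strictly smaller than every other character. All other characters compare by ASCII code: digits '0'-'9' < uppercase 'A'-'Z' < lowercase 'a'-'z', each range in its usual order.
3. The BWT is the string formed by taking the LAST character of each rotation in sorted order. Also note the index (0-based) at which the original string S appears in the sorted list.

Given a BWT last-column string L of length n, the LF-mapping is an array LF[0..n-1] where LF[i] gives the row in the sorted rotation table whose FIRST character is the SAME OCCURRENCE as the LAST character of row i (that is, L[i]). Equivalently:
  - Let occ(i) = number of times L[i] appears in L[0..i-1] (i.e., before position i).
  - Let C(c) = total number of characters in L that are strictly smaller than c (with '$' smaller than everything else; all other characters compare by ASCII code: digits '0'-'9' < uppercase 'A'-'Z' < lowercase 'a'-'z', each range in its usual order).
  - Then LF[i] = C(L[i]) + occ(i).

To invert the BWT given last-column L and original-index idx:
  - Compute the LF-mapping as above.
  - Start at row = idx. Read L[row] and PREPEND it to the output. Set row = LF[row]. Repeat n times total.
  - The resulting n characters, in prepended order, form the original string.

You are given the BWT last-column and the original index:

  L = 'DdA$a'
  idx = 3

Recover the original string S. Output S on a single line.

LF mapping: 2 4 1 0 3
Walk LF starting at row 3, prepending L[row]:
  step 1: row=3, L[3]='$', prepend. Next row=LF[3]=0
  step 2: row=0, L[0]='D', prepend. Next row=LF[0]=2
  step 3: row=2, L[2]='A', prepend. Next row=LF[2]=1
  step 4: row=1, L[1]='d', prepend. Next row=LF[1]=4
  step 5: row=4, L[4]='a', prepend. Next row=LF[4]=3
Reversed output: adAD$

Answer: adAD$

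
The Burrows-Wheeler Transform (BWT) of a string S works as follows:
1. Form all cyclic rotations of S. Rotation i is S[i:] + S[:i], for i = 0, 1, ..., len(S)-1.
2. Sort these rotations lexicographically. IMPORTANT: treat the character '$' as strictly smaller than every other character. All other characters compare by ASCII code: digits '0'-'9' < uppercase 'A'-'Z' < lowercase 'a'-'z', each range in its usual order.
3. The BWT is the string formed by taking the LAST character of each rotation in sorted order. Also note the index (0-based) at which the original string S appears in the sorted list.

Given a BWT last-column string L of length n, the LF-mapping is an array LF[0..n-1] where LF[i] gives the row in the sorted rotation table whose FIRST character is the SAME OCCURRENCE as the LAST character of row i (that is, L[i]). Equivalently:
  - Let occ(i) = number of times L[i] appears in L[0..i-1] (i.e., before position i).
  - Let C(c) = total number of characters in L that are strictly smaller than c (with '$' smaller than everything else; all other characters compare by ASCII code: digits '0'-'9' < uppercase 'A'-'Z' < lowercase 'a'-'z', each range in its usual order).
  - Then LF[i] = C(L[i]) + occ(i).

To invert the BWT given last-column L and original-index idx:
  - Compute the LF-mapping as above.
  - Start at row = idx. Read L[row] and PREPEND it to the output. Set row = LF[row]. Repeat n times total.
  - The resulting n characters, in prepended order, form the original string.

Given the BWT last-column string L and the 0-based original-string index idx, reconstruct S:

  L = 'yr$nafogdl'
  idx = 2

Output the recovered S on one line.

Answer: dragonfly$

Derivation:
LF mapping: 9 8 0 6 1 3 7 4 2 5
Walk LF starting at row 2, prepending L[row]:
  step 1: row=2, L[2]='$', prepend. Next row=LF[2]=0
  step 2: row=0, L[0]='y', prepend. Next row=LF[0]=9
  step 3: row=9, L[9]='l', prepend. Next row=LF[9]=5
  step 4: row=5, L[5]='f', prepend. Next row=LF[5]=3
  step 5: row=3, L[3]='n', prepend. Next row=LF[3]=6
  step 6: row=6, L[6]='o', prepend. Next row=LF[6]=7
  step 7: row=7, L[7]='g', prepend. Next row=LF[7]=4
  step 8: row=4, L[4]='a', prepend. Next row=LF[4]=1
  step 9: row=1, L[1]='r', prepend. Next row=LF[1]=8
  step 10: row=8, L[8]='d', prepend. Next row=LF[8]=2
Reversed output: dragonfly$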